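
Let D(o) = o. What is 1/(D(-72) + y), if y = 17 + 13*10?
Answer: 1/75 ≈ 0.013333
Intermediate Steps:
y = 147 (y = 17 + 130 = 147)
1/(D(-72) + y) = 1/(-72 + 147) = 1/75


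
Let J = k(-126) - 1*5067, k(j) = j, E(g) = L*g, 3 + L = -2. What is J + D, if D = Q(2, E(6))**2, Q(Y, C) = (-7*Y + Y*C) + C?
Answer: 5623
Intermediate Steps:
L = -5 (L = -3 - 2 = -5)
E(g) = -5*g
Q(Y, C) = C - 7*Y + C*Y (Q(Y, C) = (-7*Y + C*Y) + C = C - 7*Y + C*Y)
D = 10816 (D = (-5*6 - 7*2 - 5*6*2)**2 = (-30 - 14 - 30*2)**2 = (-30 - 14 - 60)**2 = (-104)**2 = 10816)
J = -5193 (J = -126 - 1*5067 = -126 - 5067 = -5193)
J + D = -5193 + 10816 = 5623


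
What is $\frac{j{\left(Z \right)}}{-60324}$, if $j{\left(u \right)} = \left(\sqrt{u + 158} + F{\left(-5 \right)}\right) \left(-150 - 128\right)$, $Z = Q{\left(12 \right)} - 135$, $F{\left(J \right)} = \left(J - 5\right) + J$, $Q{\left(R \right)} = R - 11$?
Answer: $- \frac{695}{10054} + \frac{139 \sqrt{6}}{15081} \approx -0.04655$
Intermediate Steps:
$Q{\left(R \right)} = -11 + R$
$F{\left(J \right)} = -5 + 2 J$ ($F{\left(J \right)} = \left(-5 + J\right) + J = -5 + 2 J$)
$Z = -134$ ($Z = \left(-11 + 12\right) - 135 = 1 - 135 = -134$)
$j{\left(u \right)} = 4170 - 278 \sqrt{158 + u}$ ($j{\left(u \right)} = \left(\sqrt{u + 158} + \left(-5 + 2 \left(-5\right)\right)\right) \left(-150 - 128\right) = \left(\sqrt{158 + u} - 15\right) \left(-278\right) = \left(-15 + \sqrt{158 + u}\right) \left(-278\right) = 4170 - 278 \sqrt{158 + u}$)
$\frac{j{\left(Z \right)}}{-60324} = \frac{4170 - 278 \sqrt{158 - 134}}{-60324} = \left(4170 - 278 \sqrt{24}\right) \left(- \frac{1}{60324}\right) = \left(4170 - 278 \cdot 2 \sqrt{6}\right) \left(- \frac{1}{60324}\right) = \left(4170 - 556 \sqrt{6}\right) \left(- \frac{1}{60324}\right) = - \frac{695}{10054} + \frac{139 \sqrt{6}}{15081}$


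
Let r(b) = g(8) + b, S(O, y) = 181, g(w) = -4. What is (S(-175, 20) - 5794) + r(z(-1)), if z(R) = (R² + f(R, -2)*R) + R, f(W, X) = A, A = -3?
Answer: -5614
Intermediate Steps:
f(W, X) = -3
z(R) = R² - 2*R (z(R) = (R² - 3*R) + R = R² - 2*R)
r(b) = -4 + b
(S(-175, 20) - 5794) + r(z(-1)) = (181 - 5794) + (-4 - (-2 - 1)) = -5613 + (-4 - 1*(-3)) = -5613 + (-4 + 3) = -5613 - 1 = -5614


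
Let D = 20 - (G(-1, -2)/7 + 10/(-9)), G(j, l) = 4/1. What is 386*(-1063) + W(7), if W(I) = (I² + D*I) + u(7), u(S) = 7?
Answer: -3691064/9 ≈ -4.1012e+5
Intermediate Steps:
G(j, l) = 4 (G(j, l) = 4*1 = 4)
D = 1294/63 (D = 20 - (4/7 + 10/(-9)) = 20 - (4*(⅐) + 10*(-⅑)) = 20 - (4/7 - 10/9) = 20 - 1*(-34/63) = 20 + 34/63 = 1294/63 ≈ 20.540)
W(I) = 7 + I² + 1294*I/63 (W(I) = (I² + 1294*I/63) + 7 = 7 + I² + 1294*I/63)
386*(-1063) + W(7) = 386*(-1063) + (7 + 7² + (1294/63)*7) = -410318 + (7 + 49 + 1294/9) = -410318 + 1798/9 = -3691064/9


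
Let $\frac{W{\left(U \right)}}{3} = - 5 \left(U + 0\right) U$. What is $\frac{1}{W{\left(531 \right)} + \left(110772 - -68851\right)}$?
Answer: $- \frac{1}{4049792} \approx -2.4693 \cdot 10^{-7}$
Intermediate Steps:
$W{\left(U \right)} = - 15 U^{2}$ ($W{\left(U \right)} = 3 - 5 \left(U + 0\right) U = 3 - 5 U U = 3 \left(- 5 U^{2}\right) = - 15 U^{2}$)
$\frac{1}{W{\left(531 \right)} + \left(110772 - -68851\right)} = \frac{1}{- 15 \cdot 531^{2} + \left(110772 - -68851\right)} = \frac{1}{\left(-15\right) 281961 + \left(110772 + 68851\right)} = \frac{1}{-4229415 + 179623} = \frac{1}{-4049792} = - \frac{1}{4049792}$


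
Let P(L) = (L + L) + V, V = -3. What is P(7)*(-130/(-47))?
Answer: 1430/47 ≈ 30.426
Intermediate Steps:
P(L) = -3 + 2*L (P(L) = (L + L) - 3 = 2*L - 3 = -3 + 2*L)
P(7)*(-130/(-47)) = (-3 + 2*7)*(-130/(-47)) = (-3 + 14)*(-130*(-1/47)) = 11*(130/47) = 1430/47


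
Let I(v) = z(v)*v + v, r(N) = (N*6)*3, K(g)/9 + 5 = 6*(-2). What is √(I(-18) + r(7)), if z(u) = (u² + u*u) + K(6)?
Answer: 3*I*√978 ≈ 93.819*I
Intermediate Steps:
K(g) = -153 (K(g) = -45 + 9*(6*(-2)) = -45 + 9*(-12) = -45 - 108 = -153)
z(u) = -153 + 2*u² (z(u) = (u² + u*u) - 153 = (u² + u²) - 153 = 2*u² - 153 = -153 + 2*u²)
r(N) = 18*N (r(N) = (6*N)*3 = 18*N)
I(v) = v + v*(-153 + 2*v²) (I(v) = (-153 + 2*v²)*v + v = v*(-153 + 2*v²) + v = v + v*(-153 + 2*v²))
√(I(-18) + r(7)) = √(2*(-18)*(-76 + (-18)²) + 18*7) = √(2*(-18)*(-76 + 324) + 126) = √(2*(-18)*248 + 126) = √(-8928 + 126) = √(-8802) = 3*I*√978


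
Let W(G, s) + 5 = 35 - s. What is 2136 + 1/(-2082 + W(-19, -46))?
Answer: 4284815/2006 ≈ 2136.0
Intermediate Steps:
W(G, s) = 30 - s (W(G, s) = -5 + (35 - s) = 30 - s)
2136 + 1/(-2082 + W(-19, -46)) = 2136 + 1/(-2082 + (30 - 1*(-46))) = 2136 + 1/(-2082 + (30 + 46)) = 2136 + 1/(-2082 + 76) = 2136 + 1/(-2006) = 2136 - 1/2006 = 4284815/2006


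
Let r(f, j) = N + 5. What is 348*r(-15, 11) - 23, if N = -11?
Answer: -2111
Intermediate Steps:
r(f, j) = -6 (r(f, j) = -11 + 5 = -6)
348*r(-15, 11) - 23 = 348*(-6) - 23 = -2088 - 23 = -2111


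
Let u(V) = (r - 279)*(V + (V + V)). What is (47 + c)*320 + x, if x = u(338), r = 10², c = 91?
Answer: -137346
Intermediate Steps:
r = 100
u(V) = -537*V (u(V) = (100 - 279)*(V + (V + V)) = -179*(V + 2*V) = -537*V)
x = -181506 (x = -537*338 = -181506)
(47 + c)*320 + x = (47 + 91)*320 - 181506 = 138*320 - 181506 = 44160 - 181506 = -137346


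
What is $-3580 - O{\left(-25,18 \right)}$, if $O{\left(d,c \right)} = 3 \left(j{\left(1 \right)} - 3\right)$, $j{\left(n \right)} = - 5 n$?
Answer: $-3556$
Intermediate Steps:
$O{\left(d,c \right)} = -24$ ($O{\left(d,c \right)} = 3 \left(\left(-5\right) 1 - 3\right) = 3 \left(-5 - 3\right) = 3 \left(-8\right) = -24$)
$-3580 - O{\left(-25,18 \right)} = -3580 - -24 = -3580 + 24 = -3556$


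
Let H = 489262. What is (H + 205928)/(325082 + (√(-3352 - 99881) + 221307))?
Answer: 189922084455/149270521277 - 347595*I*√103233/149270521277 ≈ 1.2723 - 0.00074818*I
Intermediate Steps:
(H + 205928)/(325082 + (√(-3352 - 99881) + 221307)) = (489262 + 205928)/(325082 + (√(-3352 - 99881) + 221307)) = 695190/(325082 + (√(-103233) + 221307)) = 695190/(325082 + (I*√103233 + 221307)) = 695190/(325082 + (221307 + I*√103233)) = 695190/(546389 + I*√103233)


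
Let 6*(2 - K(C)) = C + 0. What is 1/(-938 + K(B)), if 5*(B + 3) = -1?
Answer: -15/14032 ≈ -0.0010690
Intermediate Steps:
B = -16/5 (B = -3 + (⅕)*(-1) = -3 - ⅕ = -16/5 ≈ -3.2000)
K(C) = 2 - C/6 (K(C) = 2 - (C + 0)/6 = 2 - C/6)
1/(-938 + K(B)) = 1/(-938 + (2 - ⅙*(-16/5))) = 1/(-938 + (2 + 8/15)) = 1/(-938 + 38/15) = 1/(-14032/15) = -15/14032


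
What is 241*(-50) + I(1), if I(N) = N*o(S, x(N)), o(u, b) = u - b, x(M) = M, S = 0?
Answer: -12051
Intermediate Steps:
I(N) = -N**2 (I(N) = N*(0 - N) = N*(-N) = -N**2)
241*(-50) + I(1) = 241*(-50) - 1*1**2 = -12050 - 1*1 = -12050 - 1 = -12051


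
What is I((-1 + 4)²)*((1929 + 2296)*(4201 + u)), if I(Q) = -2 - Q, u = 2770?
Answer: -323977225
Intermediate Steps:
I((-1 + 4)²)*((1929 + 2296)*(4201 + u)) = (-2 - (-1 + 4)²)*((1929 + 2296)*(4201 + 2770)) = (-2 - 1*3²)*(4225*6971) = (-2 - 1*9)*29452475 = (-2 - 9)*29452475 = -11*29452475 = -323977225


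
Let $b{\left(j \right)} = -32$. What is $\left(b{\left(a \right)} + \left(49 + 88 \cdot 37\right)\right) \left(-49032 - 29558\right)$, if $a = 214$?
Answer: $-257225070$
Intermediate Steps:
$\left(b{\left(a \right)} + \left(49 + 88 \cdot 37\right)\right) \left(-49032 - 29558\right) = \left(-32 + \left(49 + 88 \cdot 37\right)\right) \left(-49032 - 29558\right) = \left(-32 + \left(49 + 3256\right)\right) \left(-78590\right) = \left(-32 + 3305\right) \left(-78590\right) = 3273 \left(-78590\right) = -257225070$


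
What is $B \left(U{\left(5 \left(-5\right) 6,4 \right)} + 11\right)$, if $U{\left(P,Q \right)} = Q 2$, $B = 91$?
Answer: $1729$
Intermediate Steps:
$U{\left(P,Q \right)} = 2 Q$
$B \left(U{\left(5 \left(-5\right) 6,4 \right)} + 11\right) = 91 \left(2 \cdot 4 + 11\right) = 91 \left(8 + 11\right) = 91 \cdot 19 = 1729$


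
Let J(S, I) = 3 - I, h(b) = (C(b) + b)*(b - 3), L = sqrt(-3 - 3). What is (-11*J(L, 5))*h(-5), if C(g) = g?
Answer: 1760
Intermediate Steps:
L = I*sqrt(6) (L = sqrt(-6) = I*sqrt(6) ≈ 2.4495*I)
h(b) = 2*b*(-3 + b) (h(b) = (b + b)*(b - 3) = (2*b)*(-3 + b) = 2*b*(-3 + b))
(-11*J(L, 5))*h(-5) = (-11*(3 - 1*5))*(2*(-5)*(-3 - 5)) = (-11*(3 - 5))*(2*(-5)*(-8)) = -11*(-2)*80 = 22*80 = 1760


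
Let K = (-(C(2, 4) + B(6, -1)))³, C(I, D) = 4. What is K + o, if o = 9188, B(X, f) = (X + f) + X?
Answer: 5813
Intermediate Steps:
B(X, f) = f + 2*X
K = -3375 (K = (-(4 + (-1 + 2*6)))³ = (-(4 + (-1 + 12)))³ = (-(4 + 11))³ = (-1*15)³ = (-15)³ = -3375)
K + o = -3375 + 9188 = 5813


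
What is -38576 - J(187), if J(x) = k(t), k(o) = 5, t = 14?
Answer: -38581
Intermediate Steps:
J(x) = 5
-38576 - J(187) = -38576 - 1*5 = -38576 - 5 = -38581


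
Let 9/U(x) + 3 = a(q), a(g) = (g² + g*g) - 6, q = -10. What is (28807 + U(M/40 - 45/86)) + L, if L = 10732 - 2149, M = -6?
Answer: 7141499/191 ≈ 37390.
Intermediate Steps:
a(g) = -6 + 2*g² (a(g) = (g² + g²) - 6 = 2*g² - 6 = -6 + 2*g²)
U(x) = 9/191 (U(x) = 9/(-3 + (-6 + 2*(-10)²)) = 9/(-3 + (-6 + 2*100)) = 9/(-3 + (-6 + 200)) = 9/(-3 + 194) = 9/191)
L = 8583
(28807 + U(M/40 - 45/86)) + L = (28807 + 9/191) + 8583 = 5502146/191 + 8583 = 7141499/191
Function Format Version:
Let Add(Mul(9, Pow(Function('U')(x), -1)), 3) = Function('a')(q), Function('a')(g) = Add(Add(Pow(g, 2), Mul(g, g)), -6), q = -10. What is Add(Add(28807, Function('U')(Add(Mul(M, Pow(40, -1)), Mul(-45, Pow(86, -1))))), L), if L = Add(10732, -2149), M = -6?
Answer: Rational(7141499, 191) ≈ 37390.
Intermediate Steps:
Function('a')(g) = Add(-6, Mul(2, Pow(g, 2))) (Function('a')(g) = Add(Add(Pow(g, 2), Pow(g, 2)), -6) = Add(Mul(2, Pow(g, 2)), -6) = Add(-6, Mul(2, Pow(g, 2))))
Function('U')(x) = Rational(9, 191) (Function('U')(x) = Mul(9, Pow(Add(-3, Add(-6, Mul(2, Pow(-10, 2)))), -1)) = Mul(9, Pow(Add(-3, Add(-6, Mul(2, 100))), -1)) = Mul(9, Pow(Add(-3, Add(-6, 200)), -1)) = Mul(9, Pow(Add(-3, 194), -1)) = Mul(9, Pow(191, -1)) = Mul(9, Rational(1, 191)) = Rational(9, 191))
L = 8583
Add(Add(28807, Function('U')(Add(Mul(M, Pow(40, -1)), Mul(-45, Pow(86, -1))))), L) = Add(Add(28807, Rational(9, 191)), 8583) = Add(Rational(5502146, 191), 8583) = Rational(7141499, 191)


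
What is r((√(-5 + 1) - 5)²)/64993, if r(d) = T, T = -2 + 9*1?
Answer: 7/64993 ≈ 0.00010770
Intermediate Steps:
T = 7 (T = -2 + 9 = 7)
r(d) = 7
r((√(-5 + 1) - 5)²)/64993 = 7/64993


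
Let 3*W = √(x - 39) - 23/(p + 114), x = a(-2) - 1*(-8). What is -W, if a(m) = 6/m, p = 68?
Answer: 23/546 - I*√34/3 ≈ 0.042125 - 1.9437*I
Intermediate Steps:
x = 5 (x = 6/(-2) - 1*(-8) = 6*(-½) + 8 = -3 + 8 = 5)
W = -23/546 + I*√34/3 (W = (√(5 - 39) - 23/(68 + 114))/3 = (√(-34) - 23/182)/3 = (I*√34 - 23*1/182)/3 = (I*√34 - 23/182)/3 = (-23/182 + I*√34)/3 = -23/546 + I*√34/3 ≈ -0.042125 + 1.9437*I)
-W = -(-23/546 + I*√34/3) = 23/546 - I*√34/3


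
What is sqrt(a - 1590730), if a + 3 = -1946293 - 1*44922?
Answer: 2*I*sqrt(895487) ≈ 1892.6*I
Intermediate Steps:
a = -1991218 (a = -3 + (-1946293 - 1*44922) = -3 + (-1946293 - 44922) = -3 - 1991215 = -1991218)
sqrt(a - 1590730) = sqrt(-1991218 - 1590730) = sqrt(-3581948) = 2*I*sqrt(895487)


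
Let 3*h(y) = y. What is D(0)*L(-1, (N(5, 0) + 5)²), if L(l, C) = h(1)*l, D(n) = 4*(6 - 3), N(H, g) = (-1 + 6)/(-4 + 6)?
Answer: -4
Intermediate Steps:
h(y) = y/3
N(H, g) = 5/2
D(n) = 12 (D(n) = 4*3 = 12)
L(l, C) = l/3 (L(l, C) = ((⅓)*1)*l = l/3)
D(0)*L(-1, (N(5, 0) + 5)²) = 12*((⅓)*(-1)) = 12*(-⅓) = -4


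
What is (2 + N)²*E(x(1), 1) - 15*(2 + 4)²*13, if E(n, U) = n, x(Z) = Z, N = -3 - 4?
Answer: -6995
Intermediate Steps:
N = -7
(2 + N)²*E(x(1), 1) - 15*(2 + 4)²*13 = (2 - 7)²*1 - 15*(2 + 4)²*13 = (-5)²*1 - 15*6²*13 = 25*1 - 15*36*13 = 25 - 540*13 = 25 - 1*7020 = 25 - 7020 = -6995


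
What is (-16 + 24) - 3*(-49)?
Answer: 155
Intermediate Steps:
(-16 + 24) - 3*(-49) = 8 + 147 = 155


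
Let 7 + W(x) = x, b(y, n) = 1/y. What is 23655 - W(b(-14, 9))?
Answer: 331269/14 ≈ 23662.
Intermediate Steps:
W(x) = -7 + x
23655 - W(b(-14, 9)) = 23655 - (-7 + 1/(-14)) = 23655 - (-7 - 1/14) = 23655 - 1*(-99/14) = 23655 + 99/14 = 331269/14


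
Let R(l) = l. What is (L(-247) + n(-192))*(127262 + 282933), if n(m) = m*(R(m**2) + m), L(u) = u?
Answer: -2888294157845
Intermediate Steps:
n(m) = m*(m + m**2) (n(m) = m*(m**2 + m) = m*(m + m**2))
(L(-247) + n(-192))*(127262 + 282933) = (-247 + (-192)**2*(1 - 192))*(127262 + 282933) = (-247 + 36864*(-191))*410195 = (-247 - 7041024)*410195 = -7041271*410195 = -2888294157845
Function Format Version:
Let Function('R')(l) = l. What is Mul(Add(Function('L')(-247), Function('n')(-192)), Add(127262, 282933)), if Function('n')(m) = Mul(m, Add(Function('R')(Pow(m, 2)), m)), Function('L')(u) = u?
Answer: -2888294157845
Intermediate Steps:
Function('n')(m) = Mul(m, Add(m, Pow(m, 2))) (Function('n')(m) = Mul(m, Add(Pow(m, 2), m)) = Mul(m, Add(m, Pow(m, 2))))
Mul(Add(Function('L')(-247), Function('n')(-192)), Add(127262, 282933)) = Mul(Add(-247, Mul(Pow(-192, 2), Add(1, -192))), Add(127262, 282933)) = Mul(Add(-247, Mul(36864, -191)), 410195) = Mul(Add(-247, -7041024), 410195) = Mul(-7041271, 410195) = -2888294157845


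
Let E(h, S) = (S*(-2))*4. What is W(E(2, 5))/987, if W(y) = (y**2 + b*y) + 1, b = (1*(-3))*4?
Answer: 2081/987 ≈ 2.1084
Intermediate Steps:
E(h, S) = -8*S (E(h, S) = -2*S*4 = -8*S)
b = -12 (b = -3*4 = -12)
W(y) = 1 + y**2 - 12*y (W(y) = (y**2 - 12*y) + 1 = 1 + y**2 - 12*y)
W(E(2, 5))/987 = (1 + (-8*5)**2 - (-96)*5)/987 = (1 + (-40)**2 - 12*(-40))*(1/987) = (1 + 1600 + 480)*(1/987) = 2081*(1/987) = 2081/987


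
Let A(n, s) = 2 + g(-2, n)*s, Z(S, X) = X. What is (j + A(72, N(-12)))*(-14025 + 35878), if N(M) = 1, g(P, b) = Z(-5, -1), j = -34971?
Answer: -764199410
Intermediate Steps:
g(P, b) = -1
A(n, s) = 2 - s
(j + A(72, N(-12)))*(-14025 + 35878) = (-34971 + (2 - 1*1))*(-14025 + 35878) = (-34971 + (2 - 1))*21853 = (-34971 + 1)*21853 = -34970*21853 = -764199410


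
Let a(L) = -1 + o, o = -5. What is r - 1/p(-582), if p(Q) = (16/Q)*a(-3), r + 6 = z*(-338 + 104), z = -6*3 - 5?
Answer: 85919/16 ≈ 5369.9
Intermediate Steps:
z = -23 (z = -18 - 5 = -23)
r = 5376 (r = -6 - 23*(-338 + 104) = -6 - 23*(-234) = -6 + 5382 = 5376)
a(L) = -6 (a(L) = -1 - 5 = -6)
p(Q) = -96/Q (p(Q) = (16/Q)*(-6) = -96/Q)
r - 1/p(-582) = 5376 - 1/((-96/(-582))) = 5376 - 1/((-96*(-1/582))) = 5376 - 1/16/97 = 5376 - 1*97/16 = 5376 - 97/16 = 85919/16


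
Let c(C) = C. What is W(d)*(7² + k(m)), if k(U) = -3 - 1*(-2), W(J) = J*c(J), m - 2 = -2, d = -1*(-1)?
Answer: 48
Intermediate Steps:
d = 1
m = 0 (m = 2 - 2 = 0)
W(J) = J² (W(J) = J*J = J²)
k(U) = -1 (k(U) = -3 + 2 = -1)
W(d)*(7² + k(m)) = 1²*(7² - 1) = 1*(49 - 1) = 1*48 = 48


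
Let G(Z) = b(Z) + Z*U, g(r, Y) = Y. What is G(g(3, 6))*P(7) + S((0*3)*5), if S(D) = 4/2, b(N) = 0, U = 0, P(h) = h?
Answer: 2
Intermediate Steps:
G(Z) = 0 (G(Z) = 0 + Z*0 = 0 + 0 = 0)
S(D) = 2 (S(D) = 4*(1/2) = 2)
G(g(3, 6))*P(7) + S((0*3)*5) = 0*7 + 2 = 0 + 2 = 2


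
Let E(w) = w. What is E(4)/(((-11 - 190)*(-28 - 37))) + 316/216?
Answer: 344117/235170 ≈ 1.4633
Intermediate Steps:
E(4)/(((-11 - 190)*(-28 - 37))) + 316/216 = 4/(((-11 - 190)*(-28 - 37))) + 316/216 = 4/((-201*(-65))) + 316*(1/216) = 4/13065 + 79/54 = 344117/235170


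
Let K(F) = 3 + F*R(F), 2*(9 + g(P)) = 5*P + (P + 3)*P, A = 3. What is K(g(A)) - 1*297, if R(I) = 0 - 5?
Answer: -663/2 ≈ -331.50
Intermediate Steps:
R(I) = -5
g(P) = -9 + 5*P/2 + P*(3 + P)/2 (g(P) = -9 + (5*P + (P + 3)*P)/2 = -9 + (5*P + (3 + P)*P)/2 = -9 + (5*P + P*(3 + P))/2 = -9 + (5*P/2 + P*(3 + P)/2) = -9 + 5*P/2 + P*(3 + P)/2)
K(F) = 3 - 5*F (K(F) = 3 + F*(-5) = 3 - 5*F)
K(g(A)) - 1*297 = (3 - 5*(-9 + (1/2)*3**2 + 4*3)) - 1*297 = (3 - 5*(-9 + (1/2)*9 + 12)) - 297 = (3 - 5*(-9 + 9/2 + 12)) - 297 = (3 - 5*15/2) - 297 = (3 - 75/2) - 297 = -69/2 - 297 = -663/2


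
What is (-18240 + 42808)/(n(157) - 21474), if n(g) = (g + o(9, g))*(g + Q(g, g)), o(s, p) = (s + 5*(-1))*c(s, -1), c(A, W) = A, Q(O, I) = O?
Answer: 3071/4891 ≈ 0.62789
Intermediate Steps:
o(s, p) = s*(-5 + s) (o(s, p) = (s + 5*(-1))*s = (s - 5)*s = (-5 + s)*s = s*(-5 + s))
n(g) = 2*g*(36 + g) (n(g) = (g + 9*(-5 + 9))*(g + g) = (g + 9*4)*(2*g) = (g + 36)*(2*g) = (36 + g)*(2*g) = 2*g*(36 + g))
(-18240 + 42808)/(n(157) - 21474) = (-18240 + 42808)/(2*157*(36 + 157) - 21474) = 24568/(2*157*193 - 21474) = 24568/(60602 - 21474) = 24568/39128 = 24568*(1/39128) = 3071/4891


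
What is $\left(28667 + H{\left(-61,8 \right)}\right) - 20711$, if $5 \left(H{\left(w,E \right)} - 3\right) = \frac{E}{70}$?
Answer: $\frac{1392829}{175} \approx 7959.0$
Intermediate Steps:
$H{\left(w,E \right)} = 3 + \frac{E}{350}$ ($H{\left(w,E \right)} = 3 + \frac{E \frac{1}{70}}{5} = 3 + \frac{\frac{1}{70} E}{5} = 3 + \frac{E}{350}$)
$\left(28667 + H{\left(-61,8 \right)}\right) - 20711 = \left(28667 + \left(3 + \frac{1}{350} \cdot 8\right)\right) - 20711 = \left(28667 + \left(3 + \frac{4}{175}\right)\right) - 20711 = \left(28667 + \frac{529}{175}\right) - 20711 = \frac{5017254}{175} - 20711 = \frac{1392829}{175}$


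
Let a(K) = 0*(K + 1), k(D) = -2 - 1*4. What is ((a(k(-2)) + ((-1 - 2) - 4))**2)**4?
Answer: 5764801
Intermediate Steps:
k(D) = -6 (k(D) = -2 - 4 = -6)
a(K) = 0 (a(K) = 0*(1 + K) = 0)
((a(k(-2)) + ((-1 - 2) - 4))**2)**4 = ((0 + ((-1 - 2) - 4))**2)**4 = ((0 + (-3 - 4))**2)**4 = ((0 - 7)**2)**4 = ((-7)**2)**4 = 49**4 = 5764801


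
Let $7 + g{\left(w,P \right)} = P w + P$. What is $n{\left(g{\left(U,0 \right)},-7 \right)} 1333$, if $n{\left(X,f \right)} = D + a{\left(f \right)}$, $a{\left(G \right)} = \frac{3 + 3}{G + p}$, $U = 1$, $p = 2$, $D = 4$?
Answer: $\frac{18662}{5} \approx 3732.4$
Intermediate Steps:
$g{\left(w,P \right)} = -7 + P + P w$ ($g{\left(w,P \right)} = -7 + \left(P w + P\right) = -7 + \left(P + P w\right) = -7 + P + P w$)
$a{\left(G \right)} = \frac{6}{2 + G}$ ($a{\left(G \right)} = \frac{3 + 3}{G + 2} = \frac{6}{2 + G}$)
$n{\left(X,f \right)} = 4 + \frac{6}{2 + f}$
$n{\left(g{\left(U,0 \right)},-7 \right)} 1333 = \frac{2 \left(7 + 2 \left(-7\right)\right)}{2 - 7} \cdot 1333 = \frac{2 \left(7 - 14\right)}{-5} \cdot 1333 = 2 \left(- \frac{1}{5}\right) \left(-7\right) 1333 = \frac{14}{5} \cdot 1333 = \frac{18662}{5}$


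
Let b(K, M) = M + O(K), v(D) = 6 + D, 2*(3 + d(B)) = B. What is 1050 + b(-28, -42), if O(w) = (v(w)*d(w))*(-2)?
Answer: 260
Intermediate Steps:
d(B) = -3 + B/2
O(w) = -2*(-3 + w/2)*(6 + w) (O(w) = ((6 + w)*(-3 + w/2))*(-2) = ((-3 + w/2)*(6 + w))*(-2) = -2*(-3 + w/2)*(6 + w))
b(K, M) = 36 + M - K² (b(K, M) = M + (36 - K²) = 36 + M - K²)
1050 + b(-28, -42) = 1050 + (36 - 42 - 1*(-28)²) = 1050 + (36 - 42 - 1*784) = 1050 + (36 - 42 - 784) = 1050 - 790 = 260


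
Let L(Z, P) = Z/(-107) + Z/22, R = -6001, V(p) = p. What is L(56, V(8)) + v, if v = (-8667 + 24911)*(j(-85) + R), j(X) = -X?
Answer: -113109113828/1177 ≈ -9.6099e+7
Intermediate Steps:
v = -96099504 (v = (-8667 + 24911)*(-1*(-85) - 6001) = 16244*(85 - 6001) = 16244*(-5916) = -96099504)
L(Z, P) = 85*Z/2354 (L(Z, P) = Z*(-1/107) + Z*(1/22) = -Z/107 + Z/22 = 85*Z/2354)
L(56, V(8)) + v = (85/2354)*56 - 96099504 = 2380/1177 - 96099504 = -113109113828/1177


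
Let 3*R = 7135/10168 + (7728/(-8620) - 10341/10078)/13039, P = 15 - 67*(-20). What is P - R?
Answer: 5851363062764483959/4319094540878520 ≈ 1354.8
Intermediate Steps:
P = 1355 (P = 15 + 1340 = 1355)
R = 1010040125910641/4319094540878520 (R = (7135/10168 + (7728/(-8620) - 10341/10078)/13039)/3 = (7135*(1/10168) + (7728*(-1/8620) - 10341*1/10078)*(1/13039))/3 = (7135/10168 + (-1932/2155 - 10341/10078)*(1/13039))/3 = (7135/10168 - 41755551/21718090*1/13039)/3 = (7135/10168 - 41755551/283182175510)/3 = (⅓)*(1010040125910641/1439698180292840) = 1010040125910641/4319094540878520 ≈ 0.23385)
P - R = 1355 - 1*1010040125910641/4319094540878520 = 1355 - 1010040125910641/4319094540878520 = 5851363062764483959/4319094540878520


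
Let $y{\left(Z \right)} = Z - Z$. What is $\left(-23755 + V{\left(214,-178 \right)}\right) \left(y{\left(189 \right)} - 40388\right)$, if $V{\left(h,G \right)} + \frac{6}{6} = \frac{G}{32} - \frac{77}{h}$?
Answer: $\frac{410750109867}{428} \approx 9.597 \cdot 10^{8}$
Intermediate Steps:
$y{\left(Z \right)} = 0$
$V{\left(h,G \right)} = -1 - \frac{77}{h} + \frac{G}{32}$ ($V{\left(h,G \right)} = -1 + \left(\frac{G}{32} - \frac{77}{h}\right) = -1 + \left(- \frac{77}{h} + \frac{G}{32}\right) = -1 - \frac{77}{h} + \frac{G}{32}$)
$\left(-23755 + V{\left(214,-178 \right)}\right) \left(y{\left(189 \right)} - 40388\right) = \left(-23755 - \left(\frac{105}{16} + \frac{77}{214}\right)\right) \left(0 - 40388\right) = \left(-23755 - \frac{11851}{1712}\right) \left(-40388\right) = \left(- \frac{40680411}{1712}\right) \left(-40388\right) = \frac{410750109867}{428}$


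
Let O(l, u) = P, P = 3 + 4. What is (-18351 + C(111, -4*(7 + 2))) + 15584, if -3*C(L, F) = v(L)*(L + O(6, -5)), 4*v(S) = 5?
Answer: -16897/6 ≈ -2816.2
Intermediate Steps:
P = 7
O(l, u) = 7
v(S) = 5/4 (v(S) = (¼)*5 = 5/4)
C(L, F) = -35/12 - 5*L/12 (C(L, F) = -5*(L + 7)/12 = -5*(7 + L)/12 = -(35/4 + 5*L/4)/3 = -35/12 - 5*L/12)
(-18351 + C(111, -4*(7 + 2))) + 15584 = (-18351 + (-35/12 - 5/12*111)) + 15584 = (-18351 + (-35/12 - 185/4)) + 15584 = (-18351 - 295/6) + 15584 = -110401/6 + 15584 = -16897/6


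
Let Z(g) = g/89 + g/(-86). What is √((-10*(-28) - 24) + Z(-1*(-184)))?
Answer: 2*√937075393/3827 ≈ 15.998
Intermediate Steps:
Z(g) = -3*g/7654 (Z(g) = g*(1/89) + g*(-1/86) = g/89 - g/86 = -3*g/7654)
√((-10*(-28) - 24) + Z(-1*(-184))) = √((-10*(-28) - 24) - (-3)*(-184)/7654) = √((280 - 24) - 3/7654*184) = √(256 - 276/3827) = √(979436/3827) = 2*√937075393/3827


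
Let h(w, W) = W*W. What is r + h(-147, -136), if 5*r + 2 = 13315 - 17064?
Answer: 88729/5 ≈ 17746.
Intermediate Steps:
h(w, W) = W²
r = -3751/5 (r = -⅖ + (13315 - 17064)/5 = -⅖ + (⅕)*(-3749) = -⅖ - 3749/5 = -3751/5 ≈ -750.20)
r + h(-147, -136) = -3751/5 + (-136)² = -3751/5 + 18496 = 88729/5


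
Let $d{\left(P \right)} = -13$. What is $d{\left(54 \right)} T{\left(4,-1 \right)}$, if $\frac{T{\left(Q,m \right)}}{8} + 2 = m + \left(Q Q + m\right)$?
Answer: $-1248$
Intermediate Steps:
$T{\left(Q,m \right)} = -16 + 8 Q^{2} + 16 m$ ($T{\left(Q,m \right)} = -16 + 8 \left(m + \left(Q Q + m\right)\right) = -16 + 8 \left(m + \left(Q^{2} + m\right)\right) = -16 + 8 \left(m + \left(m + Q^{2}\right)\right) = -16 + 8 \left(Q^{2} + 2 m\right) = -16 + \left(8 Q^{2} + 16 m\right) = -16 + 8 Q^{2} + 16 m$)
$d{\left(54 \right)} T{\left(4,-1 \right)} = - 13 \left(-16 + 8 \cdot 4^{2} + 16 \left(-1\right)\right) = - 13 \left(-16 + 8 \cdot 16 - 16\right) = - 13 \left(-16 + 128 - 16\right) = \left(-13\right) 96 = -1248$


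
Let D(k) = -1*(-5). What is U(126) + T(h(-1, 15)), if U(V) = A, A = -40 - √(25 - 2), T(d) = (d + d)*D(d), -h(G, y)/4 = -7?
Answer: 240 - √23 ≈ 235.20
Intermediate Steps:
h(G, y) = 28 (h(G, y) = -4*(-7) = 28)
D(k) = 5
T(d) = 10*d (T(d) = (d + d)*5 = (2*d)*5 = 10*d)
A = -40 - √23 ≈ -44.796
U(V) = -40 - √23
U(126) + T(h(-1, 15)) = (-40 - √23) + 10*28 = (-40 - √23) + 280 = 240 - √23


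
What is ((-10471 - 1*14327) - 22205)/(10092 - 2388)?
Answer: -47003/7704 ≈ -6.1011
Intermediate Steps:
((-10471 - 1*14327) - 22205)/(10092 - 2388) = ((-10471 - 14327) - 22205)/7704 = (-24798 - 22205)*(1/7704) = -47003*1/7704 = -47003/7704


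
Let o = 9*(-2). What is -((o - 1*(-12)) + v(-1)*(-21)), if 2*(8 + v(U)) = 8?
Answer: -78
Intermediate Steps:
v(U) = -4 (v(U) = -8 + (½)*8 = -8 + 4 = -4)
o = -18
-((o - 1*(-12)) + v(-1)*(-21)) = -((-18 - 1*(-12)) - 4*(-21)) = -((-18 + 12) + 84) = -(-6 + 84) = -1*78 = -78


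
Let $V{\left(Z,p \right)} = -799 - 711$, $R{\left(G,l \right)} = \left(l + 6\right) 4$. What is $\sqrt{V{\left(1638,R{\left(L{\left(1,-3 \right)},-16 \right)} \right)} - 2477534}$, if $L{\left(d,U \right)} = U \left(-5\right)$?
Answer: $2 i \sqrt{619761} \approx 1574.5 i$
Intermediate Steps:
$L{\left(d,U \right)} = - 5 U$
$R{\left(G,l \right)} = 24 + 4 l$ ($R{\left(G,l \right)} = \left(6 + l\right) 4 = 24 + 4 l$)
$V{\left(Z,p \right)} = -1510$
$\sqrt{V{\left(1638,R{\left(L{\left(1,-3 \right)},-16 \right)} \right)} - 2477534} = \sqrt{-1510 - 2477534} = \sqrt{-2479044} = 2 i \sqrt{619761}$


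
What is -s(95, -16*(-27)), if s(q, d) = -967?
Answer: 967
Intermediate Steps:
-s(95, -16*(-27)) = -1*(-967) = 967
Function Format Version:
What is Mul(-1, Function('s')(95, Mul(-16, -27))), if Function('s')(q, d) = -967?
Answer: 967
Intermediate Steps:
Mul(-1, Function('s')(95, Mul(-16, -27))) = Mul(-1, -967) = 967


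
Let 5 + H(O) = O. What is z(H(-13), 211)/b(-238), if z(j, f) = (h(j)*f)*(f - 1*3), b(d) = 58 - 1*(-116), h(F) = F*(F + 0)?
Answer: 2369952/29 ≈ 81723.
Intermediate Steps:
h(F) = F² (h(F) = F*F = F²)
H(O) = -5 + O
b(d) = 174 (b(d) = 58 + 116 = 174)
z(j, f) = f*j²*(-3 + f) (z(j, f) = (j²*f)*(f - 1*3) = (f*j²)*(f - 3) = (f*j²)*(-3 + f) = f*j²*(-3 + f))
z(H(-13), 211)/b(-238) = (211*(-5 - 13)²*(-3 + 211))/174 = (211*(-18)²*208)*(1/174) = (211*324*208)*(1/174) = 14219712*(1/174) = 2369952/29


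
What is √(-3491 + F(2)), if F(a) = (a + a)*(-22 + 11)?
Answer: I*√3535 ≈ 59.456*I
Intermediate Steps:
F(a) = -22*a (F(a) = (2*a)*(-11) = -22*a)
√(-3491 + F(2)) = √(-3491 - 22*2) = √(-3491 - 44) = √(-3535) = I*√3535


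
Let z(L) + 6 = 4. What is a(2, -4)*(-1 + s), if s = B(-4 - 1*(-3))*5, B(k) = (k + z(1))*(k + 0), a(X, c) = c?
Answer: -56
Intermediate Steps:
z(L) = -2 (z(L) = -6 + 4 = -2)
B(k) = k*(-2 + k) (B(k) = (k - 2)*(k + 0) = (-2 + k)*k = k*(-2 + k))
s = 15 (s = ((-4 - 1*(-3))*(-2 + (-4 - 1*(-3))))*5 = ((-4 + 3)*(-2 + (-4 + 3)))*5 = -(-2 - 1)*5 = -1*(-3)*5 = 3*5 = 15)
a(2, -4)*(-1 + s) = -4*(-1 + 15) = -4*14 = -56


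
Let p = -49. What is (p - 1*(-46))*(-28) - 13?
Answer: 71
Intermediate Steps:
(p - 1*(-46))*(-28) - 13 = (-49 - 1*(-46))*(-28) - 13 = (-49 + 46)*(-28) - 13 = -3*(-28) - 13 = 84 - 13 = 71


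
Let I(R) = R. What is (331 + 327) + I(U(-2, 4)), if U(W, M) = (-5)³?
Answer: 533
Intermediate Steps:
U(W, M) = -125
(331 + 327) + I(U(-2, 4)) = (331 + 327) - 125 = 658 - 125 = 533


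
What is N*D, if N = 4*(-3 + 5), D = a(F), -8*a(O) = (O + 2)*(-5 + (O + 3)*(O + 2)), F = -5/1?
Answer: 3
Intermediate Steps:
F = -5 (F = -5*1 = -5)
a(O) = -(-5 + (2 + O)*(3 + O))*(2 + O)/8 (a(O) = -(O + 2)*(-5 + (O + 3)*(O + 2))/8 = -(2 + O)*(-5 + (3 + O)*(2 + O))/8 = -(2 + O)*(-5 + (2 + O)*(3 + O))/8 = -(-5 + (2 + O)*(3 + O))*(2 + O)/8)
D = 3/8 (D = -1/4 - 11/8*(-5) - 7/8*(-5)**2 - 1/8*(-5)**3 = -1/4 + 55/8 - 7/8*25 - 1/8*(-125) = -1/4 + 55/8 - 175/8 + 125/8 = 3/8 ≈ 0.37500)
N = 8 (N = 4*2 = 8)
N*D = 8*(3/8) = 3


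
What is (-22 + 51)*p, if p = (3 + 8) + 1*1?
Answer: 348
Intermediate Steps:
p = 12 (p = 11 + 1 = 12)
(-22 + 51)*p = (-22 + 51)*12 = 29*12 = 348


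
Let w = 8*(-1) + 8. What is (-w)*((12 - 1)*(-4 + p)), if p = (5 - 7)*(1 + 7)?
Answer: 0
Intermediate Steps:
p = -16 (p = -2*8 = -16)
w = 0 (w = -8 + 8 = 0)
(-w)*((12 - 1)*(-4 + p)) = (-1*0)*((12 - 1)*(-4 - 16)) = 0*(11*(-20)) = 0*(-220) = 0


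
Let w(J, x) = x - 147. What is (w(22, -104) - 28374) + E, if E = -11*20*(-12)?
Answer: -25985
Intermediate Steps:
w(J, x) = -147 + x
E = 2640 (E = -220*(-12) = 2640)
(w(22, -104) - 28374) + E = ((-147 - 104) - 28374) + 2640 = (-251 - 28374) + 2640 = -28625 + 2640 = -25985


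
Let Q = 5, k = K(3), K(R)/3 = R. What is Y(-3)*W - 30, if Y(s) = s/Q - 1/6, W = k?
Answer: -369/10 ≈ -36.900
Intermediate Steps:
K(R) = 3*R
k = 9 (k = 3*3 = 9)
W = 9
Y(s) = -⅙ + s/5 (Y(s) = s/5 - 1/6 = s*(⅕) - 1*⅙ = s/5 - ⅙ = -⅙ + s/5)
Y(-3)*W - 30 = (-⅙ + (⅕)*(-3))*9 - 30 = (-⅙ - ⅗)*9 - 30 = -23/30*9 - 30 = -69/10 - 30 = -369/10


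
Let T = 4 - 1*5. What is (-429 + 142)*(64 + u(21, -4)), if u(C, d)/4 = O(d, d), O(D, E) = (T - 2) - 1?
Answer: -13776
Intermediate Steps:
T = -1 (T = 4 - 5 = -1)
O(D, E) = -4 (O(D, E) = (-1 - 2) - 1 = -3 - 1 = -4)
u(C, d) = -16 (u(C, d) = 4*(-4) = -16)
(-429 + 142)*(64 + u(21, -4)) = (-429 + 142)*(64 - 16) = -287*48 = -13776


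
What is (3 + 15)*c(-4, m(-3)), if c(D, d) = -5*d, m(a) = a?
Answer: 270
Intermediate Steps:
(3 + 15)*c(-4, m(-3)) = (3 + 15)*(-5*(-3)) = 18*15 = 270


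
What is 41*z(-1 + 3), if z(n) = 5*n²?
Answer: 820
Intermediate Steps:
41*z(-1 + 3) = 41*(5*(-1 + 3)²) = 41*(5*2²) = 41*(5*4) = 41*20 = 820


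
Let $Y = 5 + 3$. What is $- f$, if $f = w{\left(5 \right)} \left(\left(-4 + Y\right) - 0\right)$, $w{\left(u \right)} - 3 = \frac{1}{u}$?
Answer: $- \frac{64}{5} \approx -12.8$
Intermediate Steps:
$Y = 8$
$w{\left(u \right)} = 3 + \frac{1}{u}$
$f = \frac{64}{5}$ ($f = \left(3 + \frac{1}{5}\right) \left(\left(-4 + 8\right) - 0\right) = \left(3 + \frac{1}{5}\right) \left(4 + \left(-7 + 7\right)\right) = \frac{16 \left(4 + 0\right)}{5} = \frac{16}{5} \cdot 4 = \frac{64}{5} \approx 12.8$)
$- f = \left(-1\right) \frac{64}{5} = - \frac{64}{5}$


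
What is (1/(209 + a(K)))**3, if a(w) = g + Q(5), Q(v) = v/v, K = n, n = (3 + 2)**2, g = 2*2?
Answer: 1/9800344 ≈ 1.0204e-7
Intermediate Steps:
g = 4
n = 25 (n = 5**2 = 25)
K = 25
Q(v) = 1
a(w) = 5 (a(w) = 4 + 1 = 5)
(1/(209 + a(K)))**3 = (1/(209 + 5))**3 = (1/214)**3 = 1/9800344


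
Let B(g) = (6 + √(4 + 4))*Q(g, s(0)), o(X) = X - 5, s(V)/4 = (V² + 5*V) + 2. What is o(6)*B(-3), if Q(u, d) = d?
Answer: 48 + 16*√2 ≈ 70.627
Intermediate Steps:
s(V) = 8 + 4*V² + 20*V (s(V) = 4*((V² + 5*V) + 2) = 4*(2 + V² + 5*V) = 8 + 4*V² + 20*V)
o(X) = -5 + X
B(g) = 48 + 16*√2 (B(g) = (6 + √(4 + 4))*(8 + 4*0² + 20*0) = (6 + √8)*(8 + 4*0 + 0) = (6 + 2*√2)*(8 + 0 + 0) = (6 + 2*√2)*8 = 48 + 16*√2)
o(6)*B(-3) = (-5 + 6)*(48 + 16*√2) = 1*(48 + 16*√2) = 48 + 16*√2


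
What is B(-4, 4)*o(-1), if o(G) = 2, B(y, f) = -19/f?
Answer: -19/2 ≈ -9.5000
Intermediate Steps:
B(-4, 4)*o(-1) = -19/4*2 = -19/2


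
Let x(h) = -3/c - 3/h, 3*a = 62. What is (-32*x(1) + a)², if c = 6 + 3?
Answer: 145924/9 ≈ 16214.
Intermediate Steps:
a = 62/3 (a = (⅓)*62 = 62/3 ≈ 20.667)
c = 9
x(h) = -⅓ - 3/h (x(h) = -3/9 - 3/h = -3*⅑ - 3/h = -⅓ - 3/h)
(-32*x(1) + a)² = (-32*(-9 - 1*1)/(3*1) + 62/3)² = (-32*(-9 - 1)/3 + 62/3)² = (-32*(-10)/3 + 62/3)² = (-32*(-10/3) + 62/3)² = (320/3 + 62/3)² = (382/3)² = 145924/9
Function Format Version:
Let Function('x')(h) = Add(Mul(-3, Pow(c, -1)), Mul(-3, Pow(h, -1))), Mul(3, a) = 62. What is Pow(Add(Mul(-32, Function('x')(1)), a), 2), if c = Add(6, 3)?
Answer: Rational(145924, 9) ≈ 16214.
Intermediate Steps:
a = Rational(62, 3) (a = Mul(Rational(1, 3), 62) = Rational(62, 3) ≈ 20.667)
c = 9
Function('x')(h) = Add(Rational(-1, 3), Mul(-3, Pow(h, -1))) (Function('x')(h) = Add(Mul(-3, Pow(9, -1)), Mul(-3, Pow(h, -1))) = Add(Mul(-3, Rational(1, 9)), Mul(-3, Pow(h, -1))) = Add(Rational(-1, 3), Mul(-3, Pow(h, -1))))
Pow(Add(Mul(-32, Function('x')(1)), a), 2) = Pow(Add(Mul(-32, Mul(Rational(1, 3), Pow(1, -1), Add(-9, Mul(-1, 1)))), Rational(62, 3)), 2) = Pow(Add(Mul(-32, Mul(Rational(1, 3), 1, Add(-9, -1))), Rational(62, 3)), 2) = Pow(Add(Mul(-32, Mul(Rational(1, 3), 1, -10)), Rational(62, 3)), 2) = Pow(Add(Mul(-32, Rational(-10, 3)), Rational(62, 3)), 2) = Pow(Add(Rational(320, 3), Rational(62, 3)), 2) = Pow(Rational(382, 3), 2) = Rational(145924, 9)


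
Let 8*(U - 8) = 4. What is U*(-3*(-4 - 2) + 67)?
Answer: 1445/2 ≈ 722.50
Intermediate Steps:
U = 17/2 (U = 8 + (⅛)*4 = 8 + ½ = 17/2 ≈ 8.5000)
U*(-3*(-4 - 2) + 67) = 17*(-3*(-4 - 2) + 67)/2 = 17*(-3*(-6) + 67)/2 = 17*(-1*(-18) + 67)/2 = 17*(18 + 67)/2 = (17/2)*85 = 1445/2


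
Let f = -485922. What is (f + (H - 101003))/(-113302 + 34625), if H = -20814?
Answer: 607739/78677 ≈ 7.7245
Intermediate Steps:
(f + (H - 101003))/(-113302 + 34625) = (-485922 + (-20814 - 101003))/(-113302 + 34625) = (-485922 - 121817)/(-78677) = -607739*(-1/78677) = 607739/78677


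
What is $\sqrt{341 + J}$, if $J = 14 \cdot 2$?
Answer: $3 \sqrt{41} \approx 19.209$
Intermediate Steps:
$J = 28$
$\sqrt{341 + J} = \sqrt{341 + 28} = \sqrt{369} = 3 \sqrt{41}$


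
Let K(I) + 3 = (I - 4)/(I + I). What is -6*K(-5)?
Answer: 63/5 ≈ 12.600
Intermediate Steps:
K(I) = -3 + (-4 + I)/(2*I) (K(I) = -3 + (I - 4)/(I + I) = -3 + (-4 + I)/((2*I)) = -3 + (-4 + I)*(1/(2*I)) = -3 + (-4 + I)/(2*I))
-6*K(-5) = -6*(-5/2 - 2/(-5)) = -6*(-5/2 - 2*(-⅕)) = -6*(-5/2 + ⅖) = -6*(-21/10) = 63/5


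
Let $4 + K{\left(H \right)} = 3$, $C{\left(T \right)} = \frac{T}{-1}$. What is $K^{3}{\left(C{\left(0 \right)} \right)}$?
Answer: $-1$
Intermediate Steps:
$C{\left(T \right)} = - T$ ($C{\left(T \right)} = T \left(-1\right) = - T$)
$K{\left(H \right)} = -1$ ($K{\left(H \right)} = -4 + 3 = -1$)
$K^{3}{\left(C{\left(0 \right)} \right)} = \left(-1\right)^{3} = -1$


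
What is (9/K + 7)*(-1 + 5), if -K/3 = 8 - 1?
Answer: 184/7 ≈ 26.286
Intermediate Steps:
K = -21 (K = -3*(8 - 1) = -3*7 = -21)
(9/K + 7)*(-1 + 5) = (9/(-21) + 7)*(-1 + 5) = (9*(-1/21) + 7)*4 = (-3/7 + 7)*4 = (46/7)*4 = 184/7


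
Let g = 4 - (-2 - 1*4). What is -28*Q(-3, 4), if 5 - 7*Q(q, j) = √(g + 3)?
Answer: -20 + 4*√13 ≈ -5.5778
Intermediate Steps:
g = 10 (g = 4 - (-2 - 4) = 4 - 1*(-6) = 4 + 6 = 10)
Q(q, j) = 5/7 - √13/7 (Q(q, j) = 5/7 - √(10 + 3)/7 = 5/7 - √13/7)
-28*Q(-3, 4) = -28*(5/7 - √13/7) = -20 + 4*√13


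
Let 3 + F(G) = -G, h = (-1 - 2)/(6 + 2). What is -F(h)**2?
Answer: -441/64 ≈ -6.8906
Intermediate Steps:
h = -3/8 ≈ -0.37500
F(G) = -3 - G
-F(h)**2 = -(-3 - 1*(-3/8))**2 = -(-3 + 3/8)**2 = -(-21/8)**2 = -1*441/64 = -441/64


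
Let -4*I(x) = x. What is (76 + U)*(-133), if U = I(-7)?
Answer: -41363/4 ≈ -10341.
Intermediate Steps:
I(x) = -x/4
U = 7/4 (U = -1/4*(-7) = 7/4 ≈ 1.7500)
(76 + U)*(-133) = (76 + 7/4)*(-133) = (311/4)*(-133) = -41363/4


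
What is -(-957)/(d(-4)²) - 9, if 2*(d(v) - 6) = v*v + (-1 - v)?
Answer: -4821/961 ≈ -5.0166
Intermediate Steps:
d(v) = 11/2 + v²/2 - v/2 (d(v) = 6 + (v*v + (-1 - v))/2 = 6 + (v² + (-1 - v))/2 = 6 + (-1 + v² - v)/2 = 6 + (-½ + v²/2 - v/2) = 11/2 + v²/2 - v/2)
-(-957)/(d(-4)²) - 9 = -(-957)/((11/2 + (½)*(-4)² - ½*(-4))²) - 9 = -(-957)/((11/2 + (½)*16 + 2)²) - 9 = -(-957)/((11/2 + 8 + 2)²) - 9 = -(-957)/((31/2)²) - 9 = -(-957)/961/4 - 9 = -(-957)*4/961 - 9 = -33*(-116/961) - 9 = 3828/961 - 9 = -4821/961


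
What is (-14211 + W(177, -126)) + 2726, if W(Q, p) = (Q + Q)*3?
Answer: -10423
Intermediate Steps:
W(Q, p) = 6*Q (W(Q, p) = (2*Q)*3 = 6*Q)
(-14211 + W(177, -126)) + 2726 = (-14211 + 6*177) + 2726 = (-14211 + 1062) + 2726 = -13149 + 2726 = -10423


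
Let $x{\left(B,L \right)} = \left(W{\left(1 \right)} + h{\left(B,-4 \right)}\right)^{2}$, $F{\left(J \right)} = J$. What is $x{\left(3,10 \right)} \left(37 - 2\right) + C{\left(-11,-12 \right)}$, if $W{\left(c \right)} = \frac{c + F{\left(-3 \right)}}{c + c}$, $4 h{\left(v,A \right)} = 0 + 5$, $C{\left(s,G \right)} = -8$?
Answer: $- \frac{93}{16} \approx -5.8125$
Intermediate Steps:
$h{\left(v,A \right)} = \frac{5}{4}$ ($h{\left(v,A \right)} = \frac{0 + 5}{4} = \frac{1}{4} \cdot 5 = \frac{5}{4}$)
$W{\left(c \right)} = \frac{-3 + c}{2 c}$ ($W{\left(c \right)} = \frac{c - 3}{c + c} = \frac{-3 + c}{2 c}$)
$x{\left(B,L \right)} = \frac{1}{16}$ ($x{\left(B,L \right)} = \left(\frac{-3 + 1}{2 \cdot 1} + \frac{5}{4}\right)^{2} = \left(\frac{1}{2} \cdot 1 \left(-2\right) + \frac{5}{4}\right)^{2} = \left(-1 + \frac{5}{4}\right)^{2} = \left(\frac{1}{4}\right)^{2} = \frac{1}{16}$)
$x{\left(3,10 \right)} \left(37 - 2\right) + C{\left(-11,-12 \right)} = \frac{37 - 2}{16} - 8 = \frac{1}{16} \cdot 35 - 8 = \frac{35}{16} - 8 = - \frac{93}{16}$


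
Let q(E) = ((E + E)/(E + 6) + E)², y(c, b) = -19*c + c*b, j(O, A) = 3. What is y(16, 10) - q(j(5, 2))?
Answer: -1417/9 ≈ -157.44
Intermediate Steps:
y(c, b) = -19*c + b*c
q(E) = (E + 2*E/(6 + E))² (q(E) = ((2*E)/(6 + E) + E)² = (2*E/(6 + E) + E)² = (E + 2*E/(6 + E))²)
y(16, 10) - q(j(5, 2)) = 16*(-19 + 10) - 3²*(8 + 3)²/(6 + 3)² = 16*(-9) - 9*11²/9² = -144 - 9*121/81 = -144 - 1*121/9 = -144 - 121/9 = -1417/9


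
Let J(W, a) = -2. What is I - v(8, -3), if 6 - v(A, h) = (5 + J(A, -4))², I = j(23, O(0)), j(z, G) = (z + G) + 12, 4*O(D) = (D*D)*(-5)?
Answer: 38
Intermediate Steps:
O(D) = -5*D²/4 (O(D) = ((D*D)*(-5))/4 = (D²*(-5))/4 = (-5*D²)/4 = -5*D²/4)
j(z, G) = 12 + G + z (j(z, G) = (G + z) + 12 = 12 + G + z)
I = 35 (I = 12 - 5/4*0² + 23 = 12 - 5/4*0 + 23 = 12 + 0 + 23 = 35)
v(A, h) = -3 (v(A, h) = 6 - (5 - 2)² = 6 - 1*3² = 6 - 1*9 = 6 - 9 = -3)
I - v(8, -3) = 35 - 1*(-3) = 35 + 3 = 38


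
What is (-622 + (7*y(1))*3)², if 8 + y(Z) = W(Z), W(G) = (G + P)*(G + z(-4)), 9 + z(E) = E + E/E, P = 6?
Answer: 5793649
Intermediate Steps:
z(E) = -8 + E (z(E) = -9 + (E + E/E) = -9 + (E + 1) = -9 + (1 + E) = -8 + E)
W(G) = (-12 + G)*(6 + G) (W(G) = (G + 6)*(G + (-8 - 4)) = (6 + G)*(G - 12) = (6 + G)*(-12 + G) = (-12 + G)*(6 + G))
y(Z) = -80 + Z² - 6*Z (y(Z) = -8 + (-72 + Z² - 6*Z) = -80 + Z² - 6*Z)
(-622 + (7*y(1))*3)² = (-622 + (7*(-80 + 1² - 6*1))*3)² = (-622 + (7*(-80 + 1 - 6))*3)² = (-622 + (7*(-85))*3)² = (-622 - 595*3)² = (-622 - 1785)² = (-2407)² = 5793649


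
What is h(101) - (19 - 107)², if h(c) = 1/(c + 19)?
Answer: -929279/120 ≈ -7744.0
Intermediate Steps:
h(c) = 1/(19 + c)
h(101) - (19 - 107)² = 1/(19 + 101) - (19 - 107)² = 1/120 - 1*(-88)² = 1/120 - 1*7744 = 1/120 - 7744 = -929279/120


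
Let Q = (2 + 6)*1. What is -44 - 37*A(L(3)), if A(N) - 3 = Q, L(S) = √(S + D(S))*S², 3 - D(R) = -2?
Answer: -451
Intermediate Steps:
D(R) = 5 (D(R) = 3 - 1*(-2) = 3 + 2 = 5)
Q = 8 (Q = 8*1 = 8)
L(S) = S²*√(5 + S) (L(S) = √(S + 5)*S² = √(5 + S)*S² = S²*√(5 + S))
A(N) = 11 (A(N) = 3 + 8 = 11)
-44 - 37*A(L(3)) = -44 - 37*11 = -44 - 407 = -451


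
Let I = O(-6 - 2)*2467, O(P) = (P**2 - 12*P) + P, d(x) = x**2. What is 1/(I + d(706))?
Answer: 1/873420 ≈ 1.1449e-6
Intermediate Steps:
O(P) = P**2 - 11*P
I = 374984 (I = ((-6 - 2)*(-11 + (-6 - 2)))*2467 = -8*(-11 - 8)*2467 = -8*(-19)*2467 = 152*2467 = 374984)
1/(I + d(706)) = 1/(374984 + 706**2) = 1/(374984 + 498436) = 1/873420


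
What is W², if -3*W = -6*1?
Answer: 4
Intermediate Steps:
W = 2 (W = -(-2) = -⅓*(-6) = 2)
W² = 2² = 4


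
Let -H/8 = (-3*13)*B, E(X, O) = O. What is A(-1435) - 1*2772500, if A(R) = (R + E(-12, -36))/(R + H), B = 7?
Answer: -2076603971/749 ≈ -2.7725e+6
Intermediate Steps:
H = 2184 (H = -8*(-3*13)*7 = -(-312)*7 = -8*(-273) = 2184)
A(R) = (-36 + R)/(2184 + R) (A(R) = (R - 36)/(R + 2184) = (-36 + R)/(2184 + R))
A(-1435) - 1*2772500 = (-36 - 1435)/(2184 - 1435) - 1*2772500 = -1471/749 - 2772500 = -2076603971/749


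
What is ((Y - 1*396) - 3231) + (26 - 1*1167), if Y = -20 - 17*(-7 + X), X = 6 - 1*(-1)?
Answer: -4788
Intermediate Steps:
X = 7 (X = 6 + 1 = 7)
Y = -20 (Y = -20 - 17*(-7 + 7) = -20 - 17*0 = -20 + 0 = -20)
((Y - 1*396) - 3231) + (26 - 1*1167) = ((-20 - 1*396) - 3231) + (26 - 1*1167) = ((-20 - 396) - 3231) + (26 - 1167) = (-416 - 3231) - 1141 = -3647 - 1141 = -4788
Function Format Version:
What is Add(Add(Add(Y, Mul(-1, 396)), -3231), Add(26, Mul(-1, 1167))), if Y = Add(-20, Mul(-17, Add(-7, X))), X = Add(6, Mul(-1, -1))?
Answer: -4788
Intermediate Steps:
X = 7 (X = Add(6, 1) = 7)
Y = -20 (Y = Add(-20, Mul(-17, Add(-7, 7))) = Add(-20, Mul(-17, 0)) = Add(-20, 0) = -20)
Add(Add(Add(Y, Mul(-1, 396)), -3231), Add(26, Mul(-1, 1167))) = Add(Add(Add(-20, Mul(-1, 396)), -3231), Add(26, Mul(-1, 1167))) = Add(Add(Add(-20, -396), -3231), Add(26, -1167)) = Add(Add(-416, -3231), -1141) = Add(-3647, -1141) = -4788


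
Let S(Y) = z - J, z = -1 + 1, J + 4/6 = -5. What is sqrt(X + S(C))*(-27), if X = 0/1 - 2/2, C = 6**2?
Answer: -9*sqrt(42) ≈ -58.327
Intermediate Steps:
J = -17/3 (J = -2/3 - 5 = -17/3 ≈ -5.6667)
C = 36
z = 0
X = -1 (X = 0*1 - 2*1/2 = 0 - 1 = -1)
S(Y) = 17/3 (S(Y) = 0 - 1*(-17/3) = 0 + 17/3 = 17/3)
sqrt(X + S(C))*(-27) = sqrt(-1 + 17/3)*(-27) = sqrt(14/3)*(-27) = (sqrt(42)/3)*(-27) = -9*sqrt(42)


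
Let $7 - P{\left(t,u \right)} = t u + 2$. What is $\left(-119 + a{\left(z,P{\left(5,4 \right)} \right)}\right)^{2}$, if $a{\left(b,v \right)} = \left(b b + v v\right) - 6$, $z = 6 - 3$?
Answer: $11881$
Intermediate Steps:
$z = 3$
$P{\left(t,u \right)} = 5 - t u$ ($P{\left(t,u \right)} = 7 - \left(t u + 2\right) = 7 - \left(2 + t u\right) = 5 - t u$)
$a{\left(b,v \right)} = -6 + b^{2} + v^{2}$ ($a{\left(b,v \right)} = \left(b^{2} + v^{2}\right) - 6 = -6 + b^{2} + v^{2}$)
$\left(-119 + a{\left(z,P{\left(5,4 \right)} \right)}\right)^{2} = \left(-119 + \left(-6 + 3^{2} + \left(5 - 5 \cdot 4\right)^{2}\right)\right)^{2} = \left(-119 + \left(-6 + 9 + \left(5 - 20\right)^{2}\right)\right)^{2} = \left(-119 + \left(-6 + 9 + \left(-15\right)^{2}\right)\right)^{2} = \left(-119 + \left(-6 + 9 + 225\right)\right)^{2} = \left(-119 + 228\right)^{2} = 109^{2} = 11881$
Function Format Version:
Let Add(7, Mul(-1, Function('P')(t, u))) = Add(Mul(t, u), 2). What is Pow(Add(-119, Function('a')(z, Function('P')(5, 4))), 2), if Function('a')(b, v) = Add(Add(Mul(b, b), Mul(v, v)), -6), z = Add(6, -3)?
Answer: 11881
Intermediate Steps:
z = 3
Function('P')(t, u) = Add(5, Mul(-1, t, u)) (Function('P')(t, u) = Add(7, Mul(-1, Add(Mul(t, u), 2))) = Add(7, Mul(-1, Add(2, Mul(t, u)))) = Add(7, Add(-2, Mul(-1, t, u))) = Add(5, Mul(-1, t, u)))
Function('a')(b, v) = Add(-6, Pow(b, 2), Pow(v, 2)) (Function('a')(b, v) = Add(Add(Pow(b, 2), Pow(v, 2)), -6) = Add(-6, Pow(b, 2), Pow(v, 2)))
Pow(Add(-119, Function('a')(z, Function('P')(5, 4))), 2) = Pow(Add(-119, Add(-6, Pow(3, 2), Pow(Add(5, Mul(-1, 5, 4)), 2))), 2) = Pow(Add(-119, Add(-6, 9, Pow(Add(5, -20), 2))), 2) = Pow(Add(-119, Add(-6, 9, Pow(-15, 2))), 2) = Pow(Add(-119, Add(-6, 9, 225)), 2) = Pow(Add(-119, 228), 2) = Pow(109, 2) = 11881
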